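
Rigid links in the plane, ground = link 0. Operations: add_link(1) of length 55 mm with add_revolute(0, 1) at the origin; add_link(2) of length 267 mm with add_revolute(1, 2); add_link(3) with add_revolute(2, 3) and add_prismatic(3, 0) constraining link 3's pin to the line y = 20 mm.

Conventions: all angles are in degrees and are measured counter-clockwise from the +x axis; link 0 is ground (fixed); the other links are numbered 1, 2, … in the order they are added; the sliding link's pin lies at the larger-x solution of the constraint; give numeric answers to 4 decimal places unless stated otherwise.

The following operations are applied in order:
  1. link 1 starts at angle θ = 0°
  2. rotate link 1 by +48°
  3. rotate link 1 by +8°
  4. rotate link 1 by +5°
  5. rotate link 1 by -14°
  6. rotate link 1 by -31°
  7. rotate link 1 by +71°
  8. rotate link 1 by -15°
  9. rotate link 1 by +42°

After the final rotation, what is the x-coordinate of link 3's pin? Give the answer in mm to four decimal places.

geometry: r = 55 mm, L = 267 mm, e = 20 mm; θ starts at 0°
rotate link 1 by +48°: θ ← 0° +48° = 48°
rotate link 1 by +8°: θ ← 48° +8° = 56°
rotate link 1 by +5°: θ ← 56° +5° = 61°
rotate link 1 by -14°: θ ← 61° -14° = 47°
rotate link 1 by -31°: θ ← 47° -31° = 16°
rotate link 1 by +71°: θ ← 16° +71° = 87°
rotate link 1 by -15°: θ ← 87° -15° = 72°
rotate link 1 by +42°: θ ← 72° +42° = 114°
crank pin P = (r cos θ, r sin θ) = (-22.370515, 50.245000)
h = r sin θ − e = 50.245000 − 20 = 30.245000
x = r cos θ + √(L² − h²) = -22.370515 + 265.281435 = 242.910920

242.9109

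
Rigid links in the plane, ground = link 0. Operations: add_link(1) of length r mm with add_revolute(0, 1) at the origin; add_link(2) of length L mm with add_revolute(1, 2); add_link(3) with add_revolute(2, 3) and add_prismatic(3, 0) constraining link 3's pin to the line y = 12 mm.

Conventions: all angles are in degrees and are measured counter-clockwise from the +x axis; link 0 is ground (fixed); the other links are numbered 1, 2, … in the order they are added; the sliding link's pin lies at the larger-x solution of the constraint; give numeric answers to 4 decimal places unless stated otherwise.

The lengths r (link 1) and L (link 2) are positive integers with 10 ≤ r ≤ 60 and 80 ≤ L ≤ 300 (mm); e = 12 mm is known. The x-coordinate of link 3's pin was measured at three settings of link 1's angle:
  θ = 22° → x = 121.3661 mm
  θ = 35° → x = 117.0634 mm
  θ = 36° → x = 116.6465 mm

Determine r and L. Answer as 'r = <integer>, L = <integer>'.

constraint per measurement: (x − r cos θ)² + (r sin θ − e)² = L²
subtracting the θ₁ and θ₂ equations cancels the r² and L² terms:
r = (x₁² − x₂²) / (2[(x₁cos θ₁ + e sin θ₁) − (x₂cos θ₂ + e sin θ₂)]) = 36.0004 → r = 36
L² = (x₁ − r cos θ₁)² + (r sin θ₁ − e)² = 7744.0046 → L = 88.0000 → L = 88
check at θ₃=36°: x = 116.6465 (printed 116.6465) ✓

r = 36, L = 88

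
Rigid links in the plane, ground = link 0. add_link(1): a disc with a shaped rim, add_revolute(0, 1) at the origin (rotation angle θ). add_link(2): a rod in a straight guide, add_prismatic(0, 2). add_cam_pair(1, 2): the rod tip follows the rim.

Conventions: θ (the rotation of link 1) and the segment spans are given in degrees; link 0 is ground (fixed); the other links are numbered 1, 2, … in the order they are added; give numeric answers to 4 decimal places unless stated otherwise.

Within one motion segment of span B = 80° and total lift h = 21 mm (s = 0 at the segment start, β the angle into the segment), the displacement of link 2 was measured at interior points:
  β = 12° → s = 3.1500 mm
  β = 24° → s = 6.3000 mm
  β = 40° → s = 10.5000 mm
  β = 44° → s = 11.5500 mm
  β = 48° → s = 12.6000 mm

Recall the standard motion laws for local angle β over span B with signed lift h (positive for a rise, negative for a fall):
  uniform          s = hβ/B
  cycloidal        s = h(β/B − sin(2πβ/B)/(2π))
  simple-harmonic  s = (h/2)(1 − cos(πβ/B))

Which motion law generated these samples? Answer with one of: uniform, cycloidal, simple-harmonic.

candidates at β/B = r: uniform s = h·r (linear in β); cycloidal s = h·(r − sin(2πr)/(2π)); simple-harmonic s = (h/2)(1 − cos(πr))
β=12°: printed 3.1500 | uniform 3.1500, cycloidal 0.4461, simple-harmonic 1.1444
β=24°: printed 6.3000 | uniform 6.3000, cycloidal 3.1213, simple-harmonic 4.3283
β=40°: printed 10.5000 | uniform 10.5000, cycloidal 10.5000, simple-harmonic 10.5000
β=44°: printed 11.5500 | uniform 11.5500, cycloidal 12.5828, simple-harmonic 12.1426
β=48°: printed 12.6000 | uniform 12.6000, cycloidal 14.5645, simple-harmonic 13.7447
only one law matches every sample → uniform

uniform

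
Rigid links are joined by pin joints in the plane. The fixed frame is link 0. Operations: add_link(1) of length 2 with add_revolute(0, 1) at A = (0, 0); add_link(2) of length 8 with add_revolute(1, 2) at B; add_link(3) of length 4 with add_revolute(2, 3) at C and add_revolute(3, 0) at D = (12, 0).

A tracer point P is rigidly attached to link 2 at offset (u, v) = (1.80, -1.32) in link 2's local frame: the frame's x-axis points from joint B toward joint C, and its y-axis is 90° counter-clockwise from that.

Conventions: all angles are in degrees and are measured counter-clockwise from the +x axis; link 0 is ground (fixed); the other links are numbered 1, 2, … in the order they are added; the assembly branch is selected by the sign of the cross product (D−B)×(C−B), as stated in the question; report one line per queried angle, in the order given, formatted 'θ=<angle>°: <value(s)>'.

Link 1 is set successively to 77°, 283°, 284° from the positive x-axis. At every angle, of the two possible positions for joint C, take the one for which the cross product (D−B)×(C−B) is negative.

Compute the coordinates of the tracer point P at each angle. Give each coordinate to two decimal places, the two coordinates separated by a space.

A=(0,0), D=(12.00,0)
θ=77°: B = A + 2.00·(cos77°, sin77°) = (0.4499, 1.9487)
θ=77°: |BD| = 11.7133
θ=77°: circle(B,8.00) ∩ circle(D,4.00): a=7.9056, h=1.2252
θ=77°:   candidates: C₊=(8.4492,1.8417) cross=14.352; C₋=(8.0415,-0.5747) cross=-14.352
θ=77°:   branch - wants cross < 0 → take C=(8.0415,-0.5747) (cross=-14.352)
θ=77°: ex = (C−B)/|BC| = (0.9489,-0.3154); ey = (0.3154,0.9489)
θ=77°: P = B + 1.80·ex + -1.32·ey = (1.7416,0.1284)
θ=283°: B = A + 2.00·(cos283°, sin283°) = (0.4499, -1.9487)
θ=283°: |BD| = 11.7133
θ=283°: circle(B,8.00) ∩ circle(D,4.00): a=7.9056, h=1.2252
θ=283°:   candidates: C₊=(8.0415,0.5747) cross=14.352; C₋=(8.4492,-1.8417) cross=-14.352
θ=283°:   branch - wants cross < 0 → take C=(8.4492,-1.8417) (cross=-14.352)
θ=283°: ex = (C−B)/|BC| = (0.9999,0.0134); ey = (-0.0134,0.9999)
θ=283°: P = B + 1.80·ex + -1.32·ey = (2.2674,-3.2445)
θ=284°: B = A + 2.00·(cos284°, sin284°) = (0.4838, -1.9406)
θ=284°: |BD| = 11.6785
θ=284°: circle(B,8.00) ∩ circle(D,4.00): a=7.8943, h=1.2961
θ=284°:   candidates: C₊=(8.0530,0.6492) cross=15.136; C₋=(8.4838,-1.9069) cross=-15.136
θ=284°:   branch - wants cross < 0 → take C=(8.4838,-1.9069) (cross=-15.136)
θ=284°: ex = (C−B)/|BC| = (1.0000,0.0042); ey = (-0.0042,1.0000)
θ=284°: P = B + 1.80·ex + -1.32·ey = (2.2894,-3.2530)

θ=77°: 1.74 0.13
θ=283°: 2.27 -3.24
θ=284°: 2.29 -3.25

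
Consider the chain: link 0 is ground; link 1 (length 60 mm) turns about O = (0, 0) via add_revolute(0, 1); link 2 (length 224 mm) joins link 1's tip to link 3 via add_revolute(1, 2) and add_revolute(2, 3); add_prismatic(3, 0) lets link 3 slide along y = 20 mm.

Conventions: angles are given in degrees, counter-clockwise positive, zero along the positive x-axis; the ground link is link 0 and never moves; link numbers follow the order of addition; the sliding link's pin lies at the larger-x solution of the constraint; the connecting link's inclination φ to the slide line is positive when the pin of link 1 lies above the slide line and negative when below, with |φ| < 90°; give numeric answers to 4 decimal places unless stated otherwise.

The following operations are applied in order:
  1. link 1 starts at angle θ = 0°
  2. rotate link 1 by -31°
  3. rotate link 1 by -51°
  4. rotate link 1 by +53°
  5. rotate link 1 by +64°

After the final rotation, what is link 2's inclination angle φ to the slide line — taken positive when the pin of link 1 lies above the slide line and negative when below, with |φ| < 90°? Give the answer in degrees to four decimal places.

geometry: r = 60 mm, L = 224 mm, e = 20 mm; θ starts at 0°
rotate link 1 by -31°: θ ← 0° -31° = -31°
rotate link 1 by -51°: θ ← -31° -51° = -82°
rotate link 1 by +53°: θ ← -82° +53° = -29°
rotate link 1 by +64°: θ ← -29° +64° = 35°
h = r sin θ − e = 34.414586 − 20 = 14.414586
sin φ = h / L = 14.414586 / 224 = 0.06435083
φ = arcsin(0.06435083) = 3.689580°

3.6896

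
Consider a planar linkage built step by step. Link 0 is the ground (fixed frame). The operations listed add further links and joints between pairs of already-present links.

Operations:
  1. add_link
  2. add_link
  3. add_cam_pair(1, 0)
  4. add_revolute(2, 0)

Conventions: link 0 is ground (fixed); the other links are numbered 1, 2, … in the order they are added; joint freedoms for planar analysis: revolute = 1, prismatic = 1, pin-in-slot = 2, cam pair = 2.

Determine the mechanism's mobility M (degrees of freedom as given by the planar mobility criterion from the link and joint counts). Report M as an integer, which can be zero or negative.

L=1 J1=0 J2=0
add link → L=2 J1=0 J2=0
add link → L=3 J1=0 J2=0
C@1,0 dof=2 J2 → L=3 J1=0 J2=1
R@2,0 dof=1 J1 → L=3 J1=1 J2=1
M=3(L−1)−2J1−J2=3·2−2·1−1=3

M = 3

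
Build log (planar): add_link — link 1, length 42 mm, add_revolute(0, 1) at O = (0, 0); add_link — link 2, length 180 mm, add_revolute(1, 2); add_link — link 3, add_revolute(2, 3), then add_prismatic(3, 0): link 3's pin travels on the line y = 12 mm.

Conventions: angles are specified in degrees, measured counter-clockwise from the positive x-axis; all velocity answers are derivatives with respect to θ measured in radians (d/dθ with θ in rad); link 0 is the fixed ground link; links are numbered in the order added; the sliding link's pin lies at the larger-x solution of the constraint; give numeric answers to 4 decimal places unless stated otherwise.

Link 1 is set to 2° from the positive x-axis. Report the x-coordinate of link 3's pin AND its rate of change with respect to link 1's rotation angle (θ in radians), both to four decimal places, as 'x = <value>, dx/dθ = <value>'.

geometry: r = 42 mm, L = 180 mm, e = 12 mm
crank pin P = (r cos θ, r sin θ) = (41.974415, 1.465779)
h = r sin θ − e = 1.465779 − 12 = -10.534221
x = r cos θ + √(L² − h²) = 41.974415 + 179.691486 = 221.665901
dx/dθ = −r sin θ − h·r cos θ/√(L² − h²) (θ in radians; h = -10.534221) = 0.994926

x = 221.6659, dx/dθ = 0.9949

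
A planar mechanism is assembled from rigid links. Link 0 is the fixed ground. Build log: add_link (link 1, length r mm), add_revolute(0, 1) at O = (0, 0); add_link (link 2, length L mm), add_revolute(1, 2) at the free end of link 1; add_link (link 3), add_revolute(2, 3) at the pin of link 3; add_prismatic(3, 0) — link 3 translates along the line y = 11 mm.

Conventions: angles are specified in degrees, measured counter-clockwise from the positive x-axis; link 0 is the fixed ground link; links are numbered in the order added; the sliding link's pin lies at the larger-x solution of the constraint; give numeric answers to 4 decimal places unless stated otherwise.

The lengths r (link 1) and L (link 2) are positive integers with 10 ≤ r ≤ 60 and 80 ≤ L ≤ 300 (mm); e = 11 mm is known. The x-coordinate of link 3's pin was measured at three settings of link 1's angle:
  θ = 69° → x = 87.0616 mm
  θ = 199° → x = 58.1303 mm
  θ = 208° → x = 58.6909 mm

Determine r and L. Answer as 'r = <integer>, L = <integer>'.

constraint per measurement: (x − r cos θ)² + (r sin θ − e)² = L²
subtracting the θ₁ and θ₂ equations cancels the r² and L² terms:
r = (x₁² − x₂²) / (2[(x₁cos θ₁ + e sin θ₁) − (x₂cos θ₂ + e sin θ₂)]) = 21.0000 → r = 21
L² = (x₁ − r cos θ₁)² + (r sin θ₁ − e)² = 6400.0044 → L = 80.0000 → L = 80
check at θ₃=208°: x = 58.6909 (printed 58.6909) ✓

r = 21, L = 80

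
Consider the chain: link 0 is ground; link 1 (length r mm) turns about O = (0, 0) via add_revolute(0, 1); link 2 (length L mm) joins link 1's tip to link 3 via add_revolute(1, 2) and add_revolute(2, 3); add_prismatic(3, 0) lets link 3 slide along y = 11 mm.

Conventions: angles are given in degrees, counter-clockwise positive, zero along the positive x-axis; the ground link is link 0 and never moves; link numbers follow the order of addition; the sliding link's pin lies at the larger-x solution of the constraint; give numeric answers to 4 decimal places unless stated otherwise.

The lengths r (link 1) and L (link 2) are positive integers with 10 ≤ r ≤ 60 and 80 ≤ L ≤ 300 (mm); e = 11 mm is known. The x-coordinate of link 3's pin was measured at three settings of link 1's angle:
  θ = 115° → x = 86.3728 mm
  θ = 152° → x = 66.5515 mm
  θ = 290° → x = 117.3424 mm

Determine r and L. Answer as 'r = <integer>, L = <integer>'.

constraint per measurement: (x − r cos θ)² + (r sin θ − e)² = L²
subtracting the θ₁ and θ₂ equations cancels the r² and L² terms:
r = (x₁² − x₂²) / (2[(x₁cos θ₁ + e sin θ₁) − (x₂cos θ₂ + e sin θ₂)]) = 55.9999 → r = 56
L² = (x₁ − r cos θ₁)² + (r sin θ₁ − e)² = 13688.9943 → L = 117.0000 → L = 117
check at θ₃=290°: x = 117.3424 (printed 117.3424) ✓

r = 56, L = 117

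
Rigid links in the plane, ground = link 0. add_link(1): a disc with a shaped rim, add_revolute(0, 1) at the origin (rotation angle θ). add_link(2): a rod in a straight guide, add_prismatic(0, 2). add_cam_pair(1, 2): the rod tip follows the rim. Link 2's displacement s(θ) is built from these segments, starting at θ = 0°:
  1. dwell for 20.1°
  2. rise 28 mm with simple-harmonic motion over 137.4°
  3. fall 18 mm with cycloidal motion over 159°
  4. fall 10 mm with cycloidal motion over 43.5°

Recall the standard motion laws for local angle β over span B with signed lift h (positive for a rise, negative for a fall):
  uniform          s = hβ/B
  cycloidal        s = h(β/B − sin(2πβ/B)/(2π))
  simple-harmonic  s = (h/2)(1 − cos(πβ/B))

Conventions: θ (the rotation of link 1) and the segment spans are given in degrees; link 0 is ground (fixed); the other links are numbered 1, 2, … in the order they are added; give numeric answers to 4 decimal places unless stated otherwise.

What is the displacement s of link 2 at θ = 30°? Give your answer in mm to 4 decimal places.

segment 1 (0° to 20.1°, dwell): s unchanged at 0.0000
θ = 30° falls in segment 2 (20.1° to 157.5°, simple-harmonic, h = 28): β = 30 − 20.1 = 9.9°, B = 137.4°; Δs = 28/2·(1 − cos(π·0.0721)) = 0.3571; s = 0.0000 + 0.3571 = 0.3571

0.3571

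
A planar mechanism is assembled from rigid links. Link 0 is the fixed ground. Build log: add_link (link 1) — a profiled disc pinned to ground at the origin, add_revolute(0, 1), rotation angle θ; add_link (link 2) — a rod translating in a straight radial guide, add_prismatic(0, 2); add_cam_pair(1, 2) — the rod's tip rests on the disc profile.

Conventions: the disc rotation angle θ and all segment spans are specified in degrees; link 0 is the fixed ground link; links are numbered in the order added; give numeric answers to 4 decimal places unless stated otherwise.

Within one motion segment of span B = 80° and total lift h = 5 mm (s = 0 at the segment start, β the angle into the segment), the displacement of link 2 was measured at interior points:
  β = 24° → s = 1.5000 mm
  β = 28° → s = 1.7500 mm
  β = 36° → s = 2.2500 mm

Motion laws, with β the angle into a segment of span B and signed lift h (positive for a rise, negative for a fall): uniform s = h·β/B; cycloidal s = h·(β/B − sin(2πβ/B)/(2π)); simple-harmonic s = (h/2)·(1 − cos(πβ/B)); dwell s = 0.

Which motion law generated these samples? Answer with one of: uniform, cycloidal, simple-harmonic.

candidates at β/B = r: uniform s = h·r (linear in β); cycloidal s = h·(r − sin(2πr)/(2π)); simple-harmonic s = (h/2)(1 − cos(πr))
β=24°: printed 1.5000 | uniform 1.5000, cycloidal 0.7432, simple-harmonic 1.0305
β=28°: printed 1.7500 | uniform 1.7500, cycloidal 1.1062, simple-harmonic 1.3650
β=36°: printed 2.2500 | uniform 2.2500, cycloidal 2.0041, simple-harmonic 2.1089
only one law matches every sample → uniform

uniform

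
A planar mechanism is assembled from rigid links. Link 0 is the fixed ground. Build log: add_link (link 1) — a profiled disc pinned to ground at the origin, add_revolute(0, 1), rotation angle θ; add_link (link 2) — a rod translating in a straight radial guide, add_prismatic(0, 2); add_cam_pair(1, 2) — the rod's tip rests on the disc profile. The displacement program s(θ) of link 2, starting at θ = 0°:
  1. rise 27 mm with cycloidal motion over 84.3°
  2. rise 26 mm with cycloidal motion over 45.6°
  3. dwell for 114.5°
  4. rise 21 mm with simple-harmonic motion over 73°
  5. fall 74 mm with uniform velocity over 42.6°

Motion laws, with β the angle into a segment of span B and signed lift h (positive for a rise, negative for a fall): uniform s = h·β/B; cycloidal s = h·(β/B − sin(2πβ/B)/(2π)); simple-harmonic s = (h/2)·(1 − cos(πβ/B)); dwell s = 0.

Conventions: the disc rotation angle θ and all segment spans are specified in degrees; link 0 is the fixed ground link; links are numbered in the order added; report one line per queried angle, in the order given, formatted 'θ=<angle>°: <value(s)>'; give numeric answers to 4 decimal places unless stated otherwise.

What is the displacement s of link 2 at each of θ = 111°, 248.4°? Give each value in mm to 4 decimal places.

seg 1 [0°–84.3°] cycloidal, h=27: full span → s += 27 → s = 27.0000
seg 2 [84.3°–129.9°] cycloidal, h=26: θ=111° here. β=26.7, B=45.6. 26·(0.5855 − sin(2π·0.5855)/(2π)) = 17.3419 → s = 44.3419
seg 2 [84.3°–129.9°] cycloidal, h=26: full span → s += 26 → s = 53.0000
seg 3 [129.9°–244.4°] dwell: s stays 53.0000
seg 4 [244.4°–317.4°] simple-harmonic, h=21: θ=248.4° here. β=4, B=73. 21/2·(1 − cos(π·0.0548)) = 0.1552 → s = 53.1552

θ=111°: 44.3419
θ=248.4°: 53.1552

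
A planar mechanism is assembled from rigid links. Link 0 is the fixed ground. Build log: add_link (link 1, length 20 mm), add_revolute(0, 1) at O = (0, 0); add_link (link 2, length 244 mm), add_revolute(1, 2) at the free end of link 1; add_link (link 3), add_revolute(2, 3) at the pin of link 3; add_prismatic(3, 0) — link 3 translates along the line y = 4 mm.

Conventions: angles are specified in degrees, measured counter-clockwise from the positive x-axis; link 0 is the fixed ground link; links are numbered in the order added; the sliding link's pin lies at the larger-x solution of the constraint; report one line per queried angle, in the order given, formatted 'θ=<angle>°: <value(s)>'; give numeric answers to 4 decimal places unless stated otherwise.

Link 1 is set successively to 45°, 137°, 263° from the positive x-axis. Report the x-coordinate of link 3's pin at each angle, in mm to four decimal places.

geometry: r = 20 mm, L = 244 mm, e = 4 mm
θ=45°: crank pin P = (r cos θ, r sin θ) = (14.142136, 14.142136)
θ=45°: h = r sin θ − e = 14.142136 − 4 = 10.142136
θ=45°: x = r cos θ + √(L² − h²) = 14.142136 + 243.789124 = 257.931260
θ=137°: crank pin P = (r cos θ, r sin θ) = (-14.627074, 13.639967)
θ=137°: h = r sin θ − e = 13.639967 − 4 = 9.639967
θ=137°: x = r cos θ + √(L² − h²) = -14.627074 + 243.809497 = 229.182423
θ=263°: crank pin P = (r cos θ, r sin θ) = (-2.437387, -19.850923)
θ=263°: h = r sin θ − e = -19.850923 − 4 = -23.850923
θ=263°: x = r cos θ + √(L² − h²) = -2.437387 + 242.831492 = 240.394105

θ=45°: 257.9313
θ=137°: 229.1824
θ=263°: 240.3941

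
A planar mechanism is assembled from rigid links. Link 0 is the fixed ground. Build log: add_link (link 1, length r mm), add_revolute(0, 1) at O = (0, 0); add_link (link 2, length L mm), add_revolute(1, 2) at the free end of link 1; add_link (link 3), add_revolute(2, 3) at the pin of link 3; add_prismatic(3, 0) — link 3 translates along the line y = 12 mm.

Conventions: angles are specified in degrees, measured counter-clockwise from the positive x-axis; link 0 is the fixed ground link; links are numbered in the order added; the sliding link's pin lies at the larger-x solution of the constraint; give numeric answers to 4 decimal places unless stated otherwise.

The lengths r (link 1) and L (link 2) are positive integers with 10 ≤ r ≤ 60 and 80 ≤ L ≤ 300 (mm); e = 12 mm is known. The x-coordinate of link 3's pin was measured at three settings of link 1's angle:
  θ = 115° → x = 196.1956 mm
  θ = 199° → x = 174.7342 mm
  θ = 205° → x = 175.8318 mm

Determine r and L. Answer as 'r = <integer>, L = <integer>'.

constraint per measurement: (x − r cos θ)² + (r sin θ − e)² = L²
subtracting the θ₁ and θ₂ equations cancels the r² and L² terms:
r = (x₁² − x₂²) / (2[(x₁cos θ₁ + e sin θ₁) − (x₂cos θ₂ + e sin θ₂)]) = 41.0001 → r = 41
L² = (x₁ − r cos θ₁)² + (r sin θ₁ − e)² = 46225.0058 → L = 215.0000 → L = 215
check at θ₃=205°: x = 175.8318 (printed 175.8318) ✓

r = 41, L = 215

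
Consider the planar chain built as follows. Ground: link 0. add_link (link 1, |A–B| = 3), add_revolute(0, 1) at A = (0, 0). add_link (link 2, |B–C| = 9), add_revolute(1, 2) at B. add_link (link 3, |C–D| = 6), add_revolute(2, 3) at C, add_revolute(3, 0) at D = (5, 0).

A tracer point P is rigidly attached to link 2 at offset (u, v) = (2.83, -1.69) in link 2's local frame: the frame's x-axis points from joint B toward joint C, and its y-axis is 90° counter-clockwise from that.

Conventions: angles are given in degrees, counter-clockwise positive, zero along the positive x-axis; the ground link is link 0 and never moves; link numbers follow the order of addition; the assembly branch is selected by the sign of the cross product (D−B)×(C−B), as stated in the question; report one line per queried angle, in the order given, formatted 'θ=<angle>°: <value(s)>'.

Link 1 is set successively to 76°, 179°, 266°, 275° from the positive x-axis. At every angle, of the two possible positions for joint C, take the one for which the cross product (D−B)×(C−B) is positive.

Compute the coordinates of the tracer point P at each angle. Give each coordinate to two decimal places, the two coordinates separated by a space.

A=(0,0), D=(5.00,0)
θ=76°: B = A + 3.00·(cos76°, sin76°) = (0.7258, 2.9109)
θ=76°: |BD| = 5.1713
θ=76°: circle(B,9.00) ∩ circle(D,6.00): a=6.9366, h=5.7344
θ=76°:   candidates: C₊=(9.6869,3.7460) cross=29.654; C₋=(3.2312,-5.7334) cross=-29.654
θ=76°:   branch + wants cross > 0 → take C=(9.6869,3.7460) (cross=29.654)
θ=76°: ex = (C−B)/|BC| = (0.9957,0.0928); ey = (-0.0928,0.9957)
θ=76°: P = B + 2.83·ex + -1.69·ey = (3.7004,1.4908)
θ=179°: B = A + 3.00·(cos179°, sin179°) = (-2.9995, 0.0524)
θ=179°: |BD| = 7.9997
θ=179°: circle(B,9.00) ∩ circle(D,6.00): a=6.8125, h=5.8814
θ=179°:   candidates: C₊=(3.8513,5.8890) cross=47.049; C₋=(3.7743,-5.8735) cross=-47.049
θ=179°:   branch + wants cross > 0 → take C=(3.8513,5.8890) (cross=47.049)
θ=179°: ex = (C−B)/|BC| = (0.7612,0.6485); ey = (-0.6485,0.7612)
θ=179°: P = B + 2.83·ex + -1.69·ey = (0.2506,0.6012)
θ=266°: B = A + 3.00·(cos266°, sin266°) = (-0.2093, -2.9927)
θ=266°: |BD| = 6.0077
θ=266°: circle(B,9.00) ∩ circle(D,6.00): a=6.7490, h=5.9540
θ=266°:   candidates: C₊=(2.6769,5.5320) cross=35.770; C₋=(8.6087,-4.7934) cross=-35.770
θ=266°:   branch + wants cross > 0 → take C=(2.6769,5.5320) (cross=35.770)
θ=266°: ex = (C−B)/|BC| = (0.3207,0.9472); ey = (-0.9472,0.3207)
θ=266°: P = B + 2.83·ex + -1.69·ey = (2.2990,-0.8541)
θ=275°: B = A + 3.00·(cos275°, sin275°) = (0.2615, -2.9886)
θ=275°: |BD| = 5.6023
θ=275°: circle(B,9.00) ∩ circle(D,6.00): a=6.8174, h=5.8757
θ=275°:   candidates: C₊=(2.8933,5.6180) cross=32.917; C₋=(9.1622,-4.3216) cross=-32.917
θ=275°:   branch + wants cross > 0 → take C=(2.8933,5.6180) (cross=32.917)
θ=275°: ex = (C−B)/|BC| = (0.2924,0.9563); ey = (-0.9563,0.2924)
θ=275°: P = B + 2.83·ex + -1.69·ey = (2.7052,-0.7765)

θ=76°: 3.70 1.49
θ=179°: 0.25 0.60
θ=266°: 2.30 -0.85
θ=275°: 2.71 -0.78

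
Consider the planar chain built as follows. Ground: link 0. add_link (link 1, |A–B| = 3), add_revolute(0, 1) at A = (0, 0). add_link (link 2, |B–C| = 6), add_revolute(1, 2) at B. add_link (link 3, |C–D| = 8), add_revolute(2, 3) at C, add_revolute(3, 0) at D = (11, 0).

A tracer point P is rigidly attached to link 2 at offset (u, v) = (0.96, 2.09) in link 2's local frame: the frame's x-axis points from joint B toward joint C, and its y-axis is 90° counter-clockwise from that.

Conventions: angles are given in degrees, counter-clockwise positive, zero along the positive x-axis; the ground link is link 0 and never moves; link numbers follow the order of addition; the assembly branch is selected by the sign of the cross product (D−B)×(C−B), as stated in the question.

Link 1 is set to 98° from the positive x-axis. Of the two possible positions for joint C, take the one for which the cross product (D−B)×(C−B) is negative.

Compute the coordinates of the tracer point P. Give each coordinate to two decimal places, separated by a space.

A=(0,0), D=(11.00,0)
B = A + 3.00·(cos98°, sin98°) = (-0.4175, 2.9708)
|BD| = 11.7977
circle(B,6.00) ∩ circle(D,8.00): a=4.7122, h=3.7142
  candidates: C₊=(5.0781,5.3788) cross=43.819; C₋=(3.2075,-1.8103) cross=-43.819
  branch - wants cross < 0 → take C=(3.2075,-1.8103) (cross=-43.819)
ex = (C−B)/|BC| = (0.6042,-0.7969); ey = (0.7969,0.6042)
P = B + 0.96·ex + 2.09·ey = (1.8279,3.4685)

1.83 3.47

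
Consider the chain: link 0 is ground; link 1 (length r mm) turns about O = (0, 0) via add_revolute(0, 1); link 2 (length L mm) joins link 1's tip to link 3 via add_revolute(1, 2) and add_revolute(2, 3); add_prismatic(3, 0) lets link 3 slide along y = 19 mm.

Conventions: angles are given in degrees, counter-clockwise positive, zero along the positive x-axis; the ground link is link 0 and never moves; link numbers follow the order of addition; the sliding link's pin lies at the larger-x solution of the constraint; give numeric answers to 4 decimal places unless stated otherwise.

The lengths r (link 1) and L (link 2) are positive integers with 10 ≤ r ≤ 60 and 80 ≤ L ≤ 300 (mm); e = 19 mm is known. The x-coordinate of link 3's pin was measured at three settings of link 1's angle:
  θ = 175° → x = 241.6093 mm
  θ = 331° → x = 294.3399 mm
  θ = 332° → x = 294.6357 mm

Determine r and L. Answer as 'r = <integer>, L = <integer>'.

constraint per measurement: (x − r cos θ)² + (r sin θ − e)² = L²
subtracting the θ₁ and θ₂ equations cancels the r² and L² terms:
r = (x₁² − x₂²) / (2[(x₁cos θ₁ + e sin θ₁) − (x₂cos θ₂ + e sin θ₂)]) = 29.0000 → r = 29
L² = (x₁ − r cos θ₁)² + (r sin θ₁ − e)² = 73441.0226 → L = 271.0000 → L = 271
check at θ₃=332°: x = 294.6357 (printed 294.6357) ✓

r = 29, L = 271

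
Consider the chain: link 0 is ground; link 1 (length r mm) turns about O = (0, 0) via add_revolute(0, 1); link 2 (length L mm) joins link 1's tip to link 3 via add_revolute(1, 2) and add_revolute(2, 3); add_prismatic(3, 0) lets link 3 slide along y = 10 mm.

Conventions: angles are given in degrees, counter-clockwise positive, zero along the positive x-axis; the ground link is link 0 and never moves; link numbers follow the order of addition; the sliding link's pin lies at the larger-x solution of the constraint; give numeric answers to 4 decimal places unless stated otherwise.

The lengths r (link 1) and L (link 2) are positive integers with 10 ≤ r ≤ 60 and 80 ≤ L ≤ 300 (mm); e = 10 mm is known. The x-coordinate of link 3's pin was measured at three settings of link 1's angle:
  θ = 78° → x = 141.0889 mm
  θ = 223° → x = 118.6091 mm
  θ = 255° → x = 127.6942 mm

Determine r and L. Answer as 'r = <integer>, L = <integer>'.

constraint per measurement: (x − r cos θ)² + (r sin θ − e)² = L²
subtracting the θ₁ and θ₂ equations cancels the r² and L² terms:
r = (x₁² − x₂²) / (2[(x₁cos θ₁ + e sin θ₁) − (x₂cos θ₂ + e sin θ₂)]) = 22.0000 → r = 22
L² = (x₁ − r cos θ₁)² + (r sin θ₁ − e)² = 18768.9954 → L = 137.0000 → L = 137
check at θ₃=255°: x = 127.6942 (printed 127.6942) ✓

r = 22, L = 137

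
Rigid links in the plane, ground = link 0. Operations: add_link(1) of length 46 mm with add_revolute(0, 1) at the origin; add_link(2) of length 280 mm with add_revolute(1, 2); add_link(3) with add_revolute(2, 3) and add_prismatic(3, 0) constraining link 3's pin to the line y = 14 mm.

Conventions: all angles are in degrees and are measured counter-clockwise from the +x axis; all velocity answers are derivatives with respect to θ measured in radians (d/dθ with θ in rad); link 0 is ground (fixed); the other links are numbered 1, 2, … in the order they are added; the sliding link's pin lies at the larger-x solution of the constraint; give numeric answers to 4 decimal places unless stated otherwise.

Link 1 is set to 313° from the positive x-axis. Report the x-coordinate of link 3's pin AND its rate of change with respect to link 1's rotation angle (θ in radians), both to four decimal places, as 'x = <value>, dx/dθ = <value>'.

geometry: r = 46 mm, L = 280 mm, e = 14 mm
crank pin P = (r cos θ, r sin θ) = (31.371925, -33.642270)
h = r sin θ − e = -33.642270 − 14 = -47.642270
x = r cos θ + √(L² − h²) = 31.371925 + 275.917042 = 307.288967
dx/dθ = −r sin θ − h·r cos θ/√(L² − h²) (θ in radians; h = -47.642270) = 39.059223

x = 307.2890, dx/dθ = 39.0592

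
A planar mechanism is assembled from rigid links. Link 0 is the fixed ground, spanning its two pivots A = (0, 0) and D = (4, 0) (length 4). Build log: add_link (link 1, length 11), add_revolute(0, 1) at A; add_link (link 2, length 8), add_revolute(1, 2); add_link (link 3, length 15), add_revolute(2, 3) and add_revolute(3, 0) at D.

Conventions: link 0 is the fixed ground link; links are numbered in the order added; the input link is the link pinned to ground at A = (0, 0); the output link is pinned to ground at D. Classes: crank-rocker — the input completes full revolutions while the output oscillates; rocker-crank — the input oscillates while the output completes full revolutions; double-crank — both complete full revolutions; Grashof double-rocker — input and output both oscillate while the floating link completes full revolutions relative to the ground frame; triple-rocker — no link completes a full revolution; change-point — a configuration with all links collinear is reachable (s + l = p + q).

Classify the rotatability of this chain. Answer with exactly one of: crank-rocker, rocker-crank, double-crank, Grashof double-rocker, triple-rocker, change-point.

lengths: ground=4, input=11, coupler=8, output=15
sorted: s=4 (shortest), l=15 (longest), p+q=19
s + l = 19 vs p + q = 19
s + l = p + q → change-point (collinear configuration reachable)

change-point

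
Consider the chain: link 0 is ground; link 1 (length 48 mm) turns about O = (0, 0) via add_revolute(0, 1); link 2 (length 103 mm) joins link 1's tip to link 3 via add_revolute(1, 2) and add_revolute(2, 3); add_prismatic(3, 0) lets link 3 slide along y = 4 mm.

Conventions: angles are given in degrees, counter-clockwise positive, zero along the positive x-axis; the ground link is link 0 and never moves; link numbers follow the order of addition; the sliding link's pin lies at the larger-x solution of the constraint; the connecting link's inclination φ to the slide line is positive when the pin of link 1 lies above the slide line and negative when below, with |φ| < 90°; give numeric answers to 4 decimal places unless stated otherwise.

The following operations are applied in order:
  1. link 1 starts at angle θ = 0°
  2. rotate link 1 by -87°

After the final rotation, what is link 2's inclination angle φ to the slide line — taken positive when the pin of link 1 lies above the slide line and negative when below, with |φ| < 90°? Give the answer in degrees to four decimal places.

geometry: r = 48 mm, L = 103 mm, e = 4 mm; θ starts at 0°
rotate link 1 by -87°: θ ← 0° -87° = -87°
h = r sin θ − e = -47.934218 − 4 = -51.934218
sin φ = h / L = -51.934218 / 103 = -0.50421571
φ = arcsin(-0.50421571) = -30.279303°

-30.2793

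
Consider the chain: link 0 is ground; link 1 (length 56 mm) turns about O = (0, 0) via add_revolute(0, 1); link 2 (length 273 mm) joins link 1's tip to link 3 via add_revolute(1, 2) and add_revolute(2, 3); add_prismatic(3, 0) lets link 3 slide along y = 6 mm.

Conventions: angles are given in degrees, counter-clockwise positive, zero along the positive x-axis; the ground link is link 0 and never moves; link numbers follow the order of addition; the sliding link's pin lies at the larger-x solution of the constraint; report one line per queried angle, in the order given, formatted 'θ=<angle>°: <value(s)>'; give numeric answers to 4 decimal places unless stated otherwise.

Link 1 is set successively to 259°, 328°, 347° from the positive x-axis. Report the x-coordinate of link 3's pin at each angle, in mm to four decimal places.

geometry: r = 56 mm, L = 273 mm, e = 6 mm
θ=259°: crank pin P = (r cos θ, r sin θ) = (-10.685304, -54.971122)
θ=259°: h = r sin θ − e = -54.971122 − 6 = -60.971122
θ=259°: x = r cos θ + √(L² − h²) = -10.685304 + 266.104345 = 255.419041
θ=328°: crank pin P = (r cos θ, r sin θ) = (47.490693, -29.675479)
θ=328°: h = r sin θ − e = -29.675479 − 6 = -35.675479
θ=328°: x = r cos θ + √(L² − h²) = 47.490693 + 270.658937 = 318.149630
θ=347°: crank pin P = (r cos θ, r sin θ) = (54.564724, -12.597259)
θ=347°: h = r sin θ − e = -12.597259 − 6 = -18.597259
θ=347°: x = r cos θ + √(L² − h²) = 54.564724 + 272.365824 = 326.930547

θ=259°: 255.4190
θ=328°: 318.1496
θ=347°: 326.9305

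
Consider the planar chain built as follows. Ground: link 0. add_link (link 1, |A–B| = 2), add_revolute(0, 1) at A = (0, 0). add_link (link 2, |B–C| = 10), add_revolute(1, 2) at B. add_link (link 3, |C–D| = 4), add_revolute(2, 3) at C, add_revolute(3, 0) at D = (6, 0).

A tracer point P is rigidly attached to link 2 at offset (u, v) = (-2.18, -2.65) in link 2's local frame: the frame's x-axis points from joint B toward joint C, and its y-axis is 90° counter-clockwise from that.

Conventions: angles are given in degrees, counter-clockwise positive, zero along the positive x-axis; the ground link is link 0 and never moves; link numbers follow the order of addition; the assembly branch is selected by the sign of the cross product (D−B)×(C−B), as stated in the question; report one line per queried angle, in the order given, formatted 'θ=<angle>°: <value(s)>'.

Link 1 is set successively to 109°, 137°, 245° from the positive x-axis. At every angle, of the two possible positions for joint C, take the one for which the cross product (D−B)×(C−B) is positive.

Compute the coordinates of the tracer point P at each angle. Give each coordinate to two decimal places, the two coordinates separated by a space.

A=(0,0), D=(6.00,0)
θ=109°: B = A + 2.00·(cos109°, sin109°) = (-0.6511, 1.8910)
θ=109°: |BD| = 6.9147
θ=109°: circle(B,10.00) ∩ circle(D,4.00): a=9.5314, h=3.0255
θ=109°:   candidates: C₊=(9.3443,2.1945) cross=20.920; C₋=(7.6895,-3.6257) cross=-20.920
θ=109°:   branch + wants cross > 0 → take C=(9.3443,2.1945) (cross=20.920)
θ=109°: ex = (C−B)/|BC| = (0.9995,0.0303); ey = (-0.0303,0.9995)
θ=109°: P = B + -2.18·ex + -2.65·ey = (-2.7497,-0.8239)
θ=137°: B = A + 2.00·(cos137°, sin137°) = (-1.4627, 1.3640)
θ=137°: |BD| = 7.5863
θ=137°: circle(B,10.00) ∩ circle(D,4.00): a=9.3294, h=3.6002
θ=137°:   candidates: C₊=(8.3620,3.2281) cross=27.312; C₋=(7.0674,-3.8550) cross=-27.312
θ=137°:   branch + wants cross > 0 → take C=(8.3620,3.2281) (cross=27.312)
θ=137°: ex = (C−B)/|BC| = (0.9825,0.1864); ey = (-0.1864,0.9825)
θ=137°: P = B + -2.18·ex + -2.65·ey = (-3.1105,-1.6459)
θ=245°: B = A + 2.00·(cos245°, sin245°) = (-0.8452, -1.8126)
θ=245°: |BD| = 7.0812
θ=245°: circle(B,10.00) ∩ circle(D,4.00): a=9.4718, h=3.2070
θ=245°:   candidates: C₊=(7.4901,3.7121) cross=22.709; C₋=(9.1319,-2.4882) cross=-22.709
θ=245°:   branch + wants cross > 0 → take C=(7.4901,3.7121) (cross=22.709)
θ=245°: ex = (C−B)/|BC| = (0.8335,0.5525); ey = (-0.5525,0.8335)
θ=245°: P = B + -2.18·ex + -2.65·ey = (-1.1983,-5.2259)

θ=109°: -2.75 -0.82
θ=137°: -3.11 -1.65
θ=245°: -1.20 -5.23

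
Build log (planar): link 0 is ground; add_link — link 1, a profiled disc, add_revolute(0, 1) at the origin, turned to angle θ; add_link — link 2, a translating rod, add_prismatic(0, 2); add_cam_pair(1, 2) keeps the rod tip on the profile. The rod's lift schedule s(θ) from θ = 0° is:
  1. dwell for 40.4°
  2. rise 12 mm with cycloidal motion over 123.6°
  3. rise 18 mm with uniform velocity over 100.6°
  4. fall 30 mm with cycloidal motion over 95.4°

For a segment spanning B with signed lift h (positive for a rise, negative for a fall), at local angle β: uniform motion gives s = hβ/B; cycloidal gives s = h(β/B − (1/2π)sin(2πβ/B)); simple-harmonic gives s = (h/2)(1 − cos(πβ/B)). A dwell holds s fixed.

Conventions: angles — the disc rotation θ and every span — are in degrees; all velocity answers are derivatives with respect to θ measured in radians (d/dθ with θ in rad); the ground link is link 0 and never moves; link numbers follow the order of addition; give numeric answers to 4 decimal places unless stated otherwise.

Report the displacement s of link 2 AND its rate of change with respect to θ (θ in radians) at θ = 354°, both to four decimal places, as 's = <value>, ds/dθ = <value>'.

seg 1 [0°–40.4°] dwell: s stays 0.0000
seg 2 [40.4°–164°] cycloidal, h=12: full span → s += 12 → s = 12.0000
seg 3 [164°–264.6°] uniform, h=18: full span → s += 18 → s = 30.0000
seg 4 [264.6°–360°] cycloidal, h=-30: θ=354° here. β=89.4, B=95.4. -30·(0.9371 − sin(2π·0.9371)/(2π)) = -29.9513 → s = 0.0487
velocity in seg [264.6°–360°] (cycloidal), θ in radians: β = 89.4° = 1.5603 rad, B = 95.4° = 1.6650 rad; ds/dθ = (h/B)(1 − cos(2πβ/B)) = ((-30)/1.6650)(1 − cos(2π·0.9371)) = -1.388584 mm/rad

s = 0.0487, ds/dθ = -1.3886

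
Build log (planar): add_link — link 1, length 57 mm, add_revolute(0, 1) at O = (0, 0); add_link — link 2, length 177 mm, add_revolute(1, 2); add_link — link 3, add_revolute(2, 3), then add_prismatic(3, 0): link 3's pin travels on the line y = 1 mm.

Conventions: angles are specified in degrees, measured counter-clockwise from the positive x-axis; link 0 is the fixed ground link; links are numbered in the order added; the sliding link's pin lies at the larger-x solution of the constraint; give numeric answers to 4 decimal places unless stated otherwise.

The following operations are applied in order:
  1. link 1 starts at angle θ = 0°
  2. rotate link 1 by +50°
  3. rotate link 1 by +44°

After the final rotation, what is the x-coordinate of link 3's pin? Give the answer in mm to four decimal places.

geometry: r = 57 mm, L = 177 mm, e = 1 mm; θ starts at 0°
rotate link 1 by +50°: θ ← 0° +50° = 50°
rotate link 1 by +44°: θ ← 50° +44° = 94°
crank pin P = (r cos θ, r sin θ) = (-3.976119, 56.861151)
h = r sin θ − e = 56.861151 − 1 = 55.861151
x = r cos θ + √(L² − h²) = -3.976119 + 167.953957 = 163.977838

163.9778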